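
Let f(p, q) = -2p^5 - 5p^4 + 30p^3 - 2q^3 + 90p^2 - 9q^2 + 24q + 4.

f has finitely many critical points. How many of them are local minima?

f separates as a function of p plus a function of q, so ∇f=0 decouples.
∂f/∂p = -10p(p - 3)(p + 2)(p + 3) = 0 at p ∈ {-3, -2, 0, 3}; ∂f/∂q = -6(q - 1)(q + 4) = 0 at q ∈ {-4, 1}.
The Hessian is diagonal: diag(f_pp, f_qq). Second derivatives: f_pp(-3)=180, f_pp(-2)=-100, f_pp(0)=180, f_pp(3)=-900; f_qq(-4)=30, f_qq(1)=-30.
Local minima occur where both diagonal entries positive: (-3, -4), (0, -4). Count: 2.

2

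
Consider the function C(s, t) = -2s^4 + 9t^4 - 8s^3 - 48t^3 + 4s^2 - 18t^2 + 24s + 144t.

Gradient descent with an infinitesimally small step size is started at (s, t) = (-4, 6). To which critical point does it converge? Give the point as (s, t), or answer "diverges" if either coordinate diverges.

diverges

C is separable, so gradient descent decouples: s follows -∂C/∂s, t follows -∂C/∂t.
∂C/∂s = -8(s - 1)(s + 1)(s + 3); at s=-4 this is 120, so s decreases.
∂C/∂t = 36(t - 4)(t - 1)(t + 1); at t=6 this is 2520, so t decreases.
The s-coordinate has no critical point in that direction and runs off to infinity.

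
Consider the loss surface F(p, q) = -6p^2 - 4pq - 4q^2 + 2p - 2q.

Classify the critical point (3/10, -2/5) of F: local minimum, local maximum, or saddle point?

The Hessian of F is constant: H = [[-12, -4], [-4, -8]].
det(H) = (-12)·(-8) − (-4)² = 80.
det(H) > 0 and tr(H) = -20 < 0, so H is negative definite and the point is a local maximum.

local maximum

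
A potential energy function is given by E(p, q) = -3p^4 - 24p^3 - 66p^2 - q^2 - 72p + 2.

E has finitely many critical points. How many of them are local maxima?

E separates as a function of p plus a function of q, so ∇E=0 decouples.
∂E/∂p = -12(p + 1)(p + 2)(p + 3) = 0 at p ∈ {-3, -2, -1}; ∂E/∂q = -2q = 0 at q ∈ {0}.
The Hessian is diagonal: diag(E_pp, E_qq). Second derivatives: E_pp(-3)=-24, E_pp(-2)=12, E_pp(-1)=-24; E_qq(0)=-2.
Local maxima occur where both diagonal entries negative: (-3, 0), (-1, 0). Count: 2.

2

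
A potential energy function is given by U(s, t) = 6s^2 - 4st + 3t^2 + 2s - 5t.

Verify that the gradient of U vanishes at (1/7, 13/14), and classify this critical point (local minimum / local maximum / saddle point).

∇U = (12s - 4t + 2, -4s + 6t - 5); substituting (1/7, 13/14) gives ∇U = (0, 0), so (1/7, 13/14) is indeed a critical point.
The Hessian of U is constant: H = [[12, -4], [-4, 6]].
det(H) = 12·6 − (-4)² = 56.
det(H) > 0 and tr(H) = 18 > 0, so H is positive definite and the point is a local minimum.

local minimum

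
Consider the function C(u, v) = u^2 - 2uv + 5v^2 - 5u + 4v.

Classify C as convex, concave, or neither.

C is quadratic, so its Hessian is the constant matrix H = [[2, -2], [-2, 10]].
det(H) = 16, tr(H) = 12.
det(H) > 0 and tr(H) > 0, so H is positive definite everywhere: convex.

convex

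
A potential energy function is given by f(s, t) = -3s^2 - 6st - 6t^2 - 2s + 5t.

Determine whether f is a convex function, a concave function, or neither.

f is quadratic, so its Hessian is the constant matrix H = [[-6, -6], [-6, -12]].
det(H) = 36, tr(H) = -18.
det(H) > 0 and tr(H) < 0, so H is negative definite everywhere: concave.

concave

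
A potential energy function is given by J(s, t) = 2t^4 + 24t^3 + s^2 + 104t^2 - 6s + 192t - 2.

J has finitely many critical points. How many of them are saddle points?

1

J separates as a function of s plus a function of t, so ∇J=0 decouples.
∂J/∂s = 2(s - 3) = 0 at s ∈ {3}; ∂J/∂t = 8(t + 2)(t + 3)(t + 4) = 0 at t ∈ {-4, -3, -2}.
The Hessian is diagonal: diag(J_ss, J_tt). Second derivatives: J_ss(3)=2; J_tt(-4)=16, J_tt(-3)=-8, J_tt(-2)=16.
Saddle points occur where the two diagonal entries have opposite signs: (3, -3). Count: 1.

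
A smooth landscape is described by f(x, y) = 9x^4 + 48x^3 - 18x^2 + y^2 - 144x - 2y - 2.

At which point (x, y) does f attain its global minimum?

f(x,y) separates as P(x) + Q(y) − 2, so its minimum is min P + min Q − 2.
P'(x) = 36(x - 1)(x + 1)(x + 4) vanishes at x ∈ {-4, -1, 1}; Q'(y) = 2y - 2 vanishes at y ∈ {1}.
Local minima of P (where P''>0): P(-4)=-480, P(1)=-105. Local minima of Q: Q(1)=-1.
So the global minimum of f is P(-4) + Q(1) − 2 = -480 − 1 − 2 = -483, attained at (-4, 1).

(-4, 1)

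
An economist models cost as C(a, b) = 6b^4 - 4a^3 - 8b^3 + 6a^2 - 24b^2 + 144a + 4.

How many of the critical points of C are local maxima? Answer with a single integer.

1

C separates as a function of a plus a function of b, so ∇C=0 decouples.
∂C/∂a = -12(a - 4)(a + 3) = 0 at a ∈ {-3, 4}; ∂C/∂b = 24b(b - 2)(b + 1) = 0 at b ∈ {-1, 0, 2}.
The Hessian is diagonal: diag(C_aa, C_bb). Second derivatives: C_aa(-3)=84, C_aa(4)=-84; C_bb(-1)=72, C_bb(0)=-48, C_bb(2)=144.
Local maxima occur where both diagonal entries negative: (4, 0). Count: 1.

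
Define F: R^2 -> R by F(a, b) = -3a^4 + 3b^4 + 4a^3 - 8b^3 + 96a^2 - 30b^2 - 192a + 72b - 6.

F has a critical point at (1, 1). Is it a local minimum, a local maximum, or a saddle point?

saddle point

The mixed partial ∂²F/∂a∂b is 0, so the Hessian at any point is diag(F_aa, F_bb) = diag(12(-3a^2 + 2a + 16), 12(3b^2 - 4b - 5)).
At (1, 1): H = diag(180, -72).
The eigenvalues have opposite signs, so H is indefinite: a saddle point.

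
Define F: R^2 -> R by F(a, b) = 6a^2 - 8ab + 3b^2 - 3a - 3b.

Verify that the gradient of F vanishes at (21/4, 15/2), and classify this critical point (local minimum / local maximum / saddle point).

∇F = (12a - 8b - 3, -8a + 6b - 3); substituting (21/4, 15/2) gives ∇F = (0, 0), so (21/4, 15/2) is indeed a critical point.
The Hessian of F is constant: H = [[12, -8], [-8, 6]].
det(H) = 12·6 − (-8)² = 8.
det(H) > 0 and tr(H) = 18 > 0, so H is positive definite and the point is a local minimum.

local minimum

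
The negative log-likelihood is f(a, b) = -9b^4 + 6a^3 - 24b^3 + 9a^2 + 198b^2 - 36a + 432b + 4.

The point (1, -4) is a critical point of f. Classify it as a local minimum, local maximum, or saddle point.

The mixed partial ∂²f/∂a∂b is 0, so the Hessian at any point is diag(f_aa, f_bb) = diag(18(2a + 1), 36(-3b^2 - 4b + 11)).
At (1, -4): H = diag(54, -756).
The eigenvalues have opposite signs, so H is indefinite: a saddle point.

saddle point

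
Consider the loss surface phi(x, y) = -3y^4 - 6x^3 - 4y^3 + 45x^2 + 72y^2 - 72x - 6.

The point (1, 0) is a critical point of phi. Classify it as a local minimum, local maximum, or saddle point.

The mixed partial ∂²phi/∂x∂y is 0, so the Hessian at any point is diag(phi_xx, phi_yy) = diag(18(-2x + 5), 12(-3y^2 - 2y + 12)).
At (1, 0): H = diag(54, 144).
Both eigenvalues are positive, so H is positive definite: a local minimum.

local minimum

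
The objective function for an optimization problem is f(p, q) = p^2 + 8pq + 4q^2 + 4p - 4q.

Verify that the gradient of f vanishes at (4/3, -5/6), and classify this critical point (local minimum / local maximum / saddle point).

saddle point

∇f = (2p + 8q + 4, 8p + 8q - 4); substituting (4/3, -5/6) gives ∇f = (0, 0), so (4/3, -5/6) is indeed a critical point.
The Hessian of f is constant: H = [[2, 8], [8, 8]].
det(H) = 2·8 − 8² = -48.
Since det(H) < 0, H is indefinite and the critical point is a saddle point.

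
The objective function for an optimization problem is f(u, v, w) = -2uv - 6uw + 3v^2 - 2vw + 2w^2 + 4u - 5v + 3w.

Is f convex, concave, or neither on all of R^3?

neither

f is quadratic, so its Hessian is the constant matrix H = [[0, -2, -6], [-2, 6, -2], [-6, -2, 4]].
Leading principal minors: 0, -4, -280.
Neither pattern holds ⇒ H is indefinite ⇒ neither convex nor concave.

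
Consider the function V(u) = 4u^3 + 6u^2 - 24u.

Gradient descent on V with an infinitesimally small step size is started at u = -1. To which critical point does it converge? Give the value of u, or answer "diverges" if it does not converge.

V'(u) = 12(u - 1)(u + 2), so V'(-1) = -24.
Gradient descent moves in the -V' direction, i.e. u is increasing.
The nearest critical point in that direction is u = 1, where V'' = 36 > 0 (a local minimum). The iterate converges there.

1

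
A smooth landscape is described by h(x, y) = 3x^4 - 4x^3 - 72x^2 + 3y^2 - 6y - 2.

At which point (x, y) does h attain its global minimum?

(4, 1)

h(x,y) separates as P(x) + Q(y) − 2, so its minimum is min P + min Q − 2.
P'(x) = 12x(x - 4)(x + 3) vanishes at x ∈ {-3, 0, 4}; Q'(y) = 6y - 6 vanishes at y ∈ {1}.
Local minima of P (where P''>0): P(-3)=-297, P(4)=-640. Local minima of Q: Q(1)=-3.
So the global minimum of h is P(4) + Q(1) − 2 = -640 − 3 − 2 = -645, attained at (4, 1).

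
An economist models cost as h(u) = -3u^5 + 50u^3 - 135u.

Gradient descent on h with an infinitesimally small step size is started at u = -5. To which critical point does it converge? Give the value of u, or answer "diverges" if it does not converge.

h'(u) = -15(u - 3)(u - 1)(u + 1)(u + 3), so h'(-5) = -5760.
Gradient descent moves in the -h' direction, i.e. u is increasing.
The nearest critical point in that direction is u = -3, where h'' = 720 > 0 (a local minimum). The iterate converges there.

-3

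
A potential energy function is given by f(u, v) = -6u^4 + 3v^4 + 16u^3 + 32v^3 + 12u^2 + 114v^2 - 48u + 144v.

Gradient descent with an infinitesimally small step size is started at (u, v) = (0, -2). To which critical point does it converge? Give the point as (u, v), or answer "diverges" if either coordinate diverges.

f is separable, so gradient descent decouples: u follows -∂f/∂u, v follows -∂f/∂v.
∂f/∂u = -24(u - 2)(u - 1)(u + 1); at u=0 this is -48, so u increases.
∂f/∂v = 12(v + 1)(v + 3)(v + 4); at v=-2 this is -24, so v increases.
u converges to its nearest critical value 1 (a local min of the u-part); v converges to -1. The iterate converges to (1, -1).

(1, -1)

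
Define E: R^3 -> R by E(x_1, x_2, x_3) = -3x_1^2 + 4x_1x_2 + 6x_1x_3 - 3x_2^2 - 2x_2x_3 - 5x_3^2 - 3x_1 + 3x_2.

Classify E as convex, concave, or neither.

concave

E is quadratic, so its Hessian is the constant matrix H = [[-6, 4, 6], [4, -6, -2], [6, -2, -10]].
Leading principal minors: -6, 20, -56.
Signs alternate −, +, − ⇒ H ≺ 0 ⇒ concave.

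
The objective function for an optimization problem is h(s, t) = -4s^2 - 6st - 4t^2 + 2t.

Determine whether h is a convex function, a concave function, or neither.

h is quadratic, so its Hessian is the constant matrix H = [[-8, -6], [-6, -8]].
det(H) = 28, tr(H) = -16.
det(H) > 0 and tr(H) < 0, so H is negative definite everywhere: concave.

concave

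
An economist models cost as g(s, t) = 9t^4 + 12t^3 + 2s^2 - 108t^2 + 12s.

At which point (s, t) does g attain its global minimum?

(-3, -3)

g(s,t) separates as P(s) + Q(t), so its minimum is min P + min Q.
P'(s) = 4s + 12 vanishes at s ∈ {-3}; Q'(t) = 36t(t - 2)(t + 3) vanishes at t ∈ {-3, 0, 2}.
Local minima of P (where P''>0): P(-3)=-18. Local minima of Q: Q(-3)=-567, Q(2)=-192.
So the global minimum of g is P(-3) + Q(-3) = -18 − 567 = -585, attained at (-3, -3).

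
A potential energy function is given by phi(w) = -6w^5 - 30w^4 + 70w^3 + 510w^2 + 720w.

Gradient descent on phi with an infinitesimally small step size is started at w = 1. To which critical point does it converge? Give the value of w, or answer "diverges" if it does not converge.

-1

phi'(w) = -30(w - 3)(w + 1)(w + 2)(w + 4), so phi'(1) = 1800.
Gradient descent moves in the -phi' direction, i.e. w is decreasing.
The nearest critical point in that direction is w = -1, where phi'' = 360 > 0 (a local minimum). The iterate converges there.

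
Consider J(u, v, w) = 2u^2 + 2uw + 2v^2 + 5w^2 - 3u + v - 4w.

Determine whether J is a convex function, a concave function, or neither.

J is quadratic, so its Hessian is the constant matrix H = [[4, 0, 2], [0, 4, 0], [2, 0, 10]].
Leading principal minors: 4, 16, 144.
All positive ⇒ H ≻ 0 ⇒ convex.

convex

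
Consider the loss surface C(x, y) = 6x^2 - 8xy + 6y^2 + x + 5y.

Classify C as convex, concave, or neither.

C is quadratic, so its Hessian is the constant matrix H = [[12, -8], [-8, 12]].
det(H) = 80, tr(H) = 24.
det(H) > 0 and tr(H) > 0, so H is positive definite everywhere: convex.

convex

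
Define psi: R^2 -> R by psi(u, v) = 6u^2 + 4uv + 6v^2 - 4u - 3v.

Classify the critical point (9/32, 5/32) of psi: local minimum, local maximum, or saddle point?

local minimum

The Hessian of psi is constant: H = [[12, 4], [4, 12]].
det(H) = 12·12 − 4² = 128.
det(H) > 0 and tr(H) = 24 > 0, so H is positive definite and the point is a local minimum.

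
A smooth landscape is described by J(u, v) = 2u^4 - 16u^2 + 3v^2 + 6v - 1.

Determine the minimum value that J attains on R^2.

-36

J(u,v) separates as P(u) + Q(v) − 1, so its minimum is min P + min Q − 1.
P'(u) = 8u(u - 2)(u + 2) vanishes at u ∈ {-2, 0, 2}; Q'(v) = 6v + 6 vanishes at v ∈ {-1}.
Local minima of P (where P''>0): P(-2)=-32, P(2)=-32. Local minima of Q: Q(-1)=-3.
So the global minimum of J is P(-2) + Q(-1) − 1 = -32 − 3 − 1 = -36, attained at (-2, -1).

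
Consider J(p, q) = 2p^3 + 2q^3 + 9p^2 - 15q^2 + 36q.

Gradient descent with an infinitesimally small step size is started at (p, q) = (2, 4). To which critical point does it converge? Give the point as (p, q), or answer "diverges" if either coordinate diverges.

J is separable, so gradient descent decouples: p follows -∂J/∂p, q follows -∂J/∂q.
∂J/∂p = 6p(p + 3); at p=2 this is 60, so p decreases.
∂J/∂q = 6(q - 3)(q - 2); at q=4 this is 12, so q decreases.
p converges to its nearest critical value 0 (a local min of the p-part); q converges to 3. The iterate converges to (0, 3).

(0, 3)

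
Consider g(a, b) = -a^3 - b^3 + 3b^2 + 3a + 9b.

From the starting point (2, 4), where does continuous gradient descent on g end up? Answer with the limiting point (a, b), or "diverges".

g is separable, so gradient descent decouples: a follows -∂g/∂a, b follows -∂g/∂b.
∂g/∂a = -3(a - 1)(a + 1); at a=2 this is -9, so a increases.
∂g/∂b = -3(b - 3)(b + 1); at b=4 this is -15, so b increases.
The a-coordinate has no critical point in that direction and runs off to infinity.

diverges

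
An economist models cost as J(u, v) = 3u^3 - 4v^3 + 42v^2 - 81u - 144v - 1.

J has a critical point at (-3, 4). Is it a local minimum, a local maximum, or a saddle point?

The mixed partial ∂²J/∂u∂v is 0, so the Hessian at any point is diag(J_uu, J_vv) = diag(18u, 12(-2v + 7)).
At (-3, 4): H = diag(-54, -12).
Both eigenvalues are negative, so H is negative definite: a local maximum.

local maximum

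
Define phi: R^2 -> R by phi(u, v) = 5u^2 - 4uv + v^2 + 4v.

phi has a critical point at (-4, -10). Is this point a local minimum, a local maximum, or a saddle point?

local minimum

The Hessian of phi is constant: H = [[10, -4], [-4, 2]].
det(H) = 10·2 − (-4)² = 4.
det(H) > 0 and tr(H) = 12 > 0, so H is positive definite and the point is a local minimum.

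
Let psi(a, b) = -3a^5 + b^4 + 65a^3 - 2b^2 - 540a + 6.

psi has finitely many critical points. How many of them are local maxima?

2

psi separates as a function of a plus a function of b, so ∇psi=0 decouples.
∂psi/∂a = -15(a - 3)(a - 2)(a + 2)(a + 3) = 0 at a ∈ {-3, -2, 2, 3}; ∂psi/∂b = 4b(b - 1)(b + 1) = 0 at b ∈ {-1, 0, 1}.
The Hessian is diagonal: diag(psi_aa, psi_bb). Second derivatives: psi_aa(-3)=450, psi_aa(-2)=-300, psi_aa(2)=300, psi_aa(3)=-450; psi_bb(-1)=8, psi_bb(0)=-4, psi_bb(1)=8.
Local maxima occur where both diagonal entries negative: (-2, 0), (3, 0). Count: 2.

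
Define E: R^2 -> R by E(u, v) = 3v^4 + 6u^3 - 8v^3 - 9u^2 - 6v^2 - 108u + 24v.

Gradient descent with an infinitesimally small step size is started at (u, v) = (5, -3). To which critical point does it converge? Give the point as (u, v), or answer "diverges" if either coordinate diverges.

(3, -1)

E is separable, so gradient descent decouples: u follows -∂E/∂u, v follows -∂E/∂v.
∂E/∂u = 18(u - 3)(u + 2); at u=5 this is 252, so u decreases.
∂E/∂v = 12(v - 2)(v - 1)(v + 1); at v=-3 this is -480, so v increases.
u converges to its nearest critical value 3 (a local min of the u-part); v converges to -1. The iterate converges to (3, -1).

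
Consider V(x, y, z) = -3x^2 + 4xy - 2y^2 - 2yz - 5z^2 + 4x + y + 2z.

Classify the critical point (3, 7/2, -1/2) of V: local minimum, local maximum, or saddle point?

The Hessian is constant: H = [[-6, 4, 0], [4, -4, -2], [0, -2, -10]].
Leading principal minors: Δ₁ = -6, Δ₂ = 8, Δ₃ = -56.
The minors alternate sign starting negative (−, +, −), so H is negative definite: a local maximum.

local maximum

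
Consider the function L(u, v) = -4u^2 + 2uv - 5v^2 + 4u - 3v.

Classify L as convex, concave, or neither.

L is quadratic, so its Hessian is the constant matrix H = [[-8, 2], [2, -10]].
det(H) = 76, tr(H) = -18.
det(H) > 0 and tr(H) < 0, so H is negative definite everywhere: concave.

concave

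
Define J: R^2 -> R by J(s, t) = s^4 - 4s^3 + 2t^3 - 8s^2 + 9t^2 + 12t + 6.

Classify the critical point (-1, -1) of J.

local minimum

The mixed partial ∂²J/∂s∂t is 0, so the Hessian at any point is diag(J_ss, J_tt) = diag(4(3s^2 - 6s - 4), 6(2t + 3)).
At (-1, -1): H = diag(20, 6).
Both eigenvalues are positive, so H is positive definite: a local minimum.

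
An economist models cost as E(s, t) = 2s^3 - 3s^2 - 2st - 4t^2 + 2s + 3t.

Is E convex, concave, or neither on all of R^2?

neither

The term 2s^3 is cubic, so the Hessian is not constant.
∂²E/∂s² = 12s - 6, which takes both signs as s varies (negative for sufficiently negative s). A diagonal entry of the Hessian changing sign means the Hessian is neither positive- nor negative-semidefinite on all of R^2.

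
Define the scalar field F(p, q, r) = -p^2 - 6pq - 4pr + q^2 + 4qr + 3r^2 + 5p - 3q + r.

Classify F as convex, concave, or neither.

F is quadratic, so its Hessian is the constant matrix H = [[-2, -6, -4], [-6, 2, 4], [-4, 4, 6]].
Leading principal minors: -2, -40, -48.
Neither pattern holds ⇒ H is indefinite ⇒ neither convex nor concave.

neither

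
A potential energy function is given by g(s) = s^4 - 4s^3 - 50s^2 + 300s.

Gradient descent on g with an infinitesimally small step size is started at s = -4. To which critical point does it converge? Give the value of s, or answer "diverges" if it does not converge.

-5

g'(s) = 4(s - 5)(s - 3)(s + 5), so g'(-4) = 252.
Gradient descent moves in the -g' direction, i.e. s is decreasing.
The nearest critical point in that direction is s = -5, where g'' = 320 > 0 (a local minimum). The iterate converges there.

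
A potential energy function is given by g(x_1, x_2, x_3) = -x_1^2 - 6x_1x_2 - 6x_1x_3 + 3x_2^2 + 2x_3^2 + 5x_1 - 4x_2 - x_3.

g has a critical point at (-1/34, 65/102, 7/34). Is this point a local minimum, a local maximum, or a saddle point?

saddle point

The Hessian is constant: H = [[-2, -6, -6], [-6, 6, 0], [-6, 0, 4]].
Leading principal minors: Δ₁ = -2, Δ₂ = -48, Δ₃ = -408.
The minors fit neither the all-positive nor the alternating-sign pattern, so H is indefinite: a saddle point.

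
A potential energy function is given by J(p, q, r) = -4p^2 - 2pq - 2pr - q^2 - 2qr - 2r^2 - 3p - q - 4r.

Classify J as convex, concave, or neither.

J is quadratic, so its Hessian is the constant matrix H = [[-8, -2, -2], [-2, -2, -2], [-2, -2, -4]].
Leading principal minors: -8, 12, -24.
Signs alternate −, +, − ⇒ H ≺ 0 ⇒ concave.

concave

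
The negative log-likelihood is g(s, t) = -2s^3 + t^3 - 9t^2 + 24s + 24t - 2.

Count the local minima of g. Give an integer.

g separates as a function of s plus a function of t, so ∇g=0 decouples.
∂g/∂s = -6(s - 2)(s + 2) = 0 at s ∈ {-2, 2}; ∂g/∂t = 3(t - 4)(t - 2) = 0 at t ∈ {2, 4}.
The Hessian is diagonal: diag(g_ss, g_tt). Second derivatives: g_ss(-2)=24, g_ss(2)=-24; g_tt(2)=-6, g_tt(4)=6.
Local minima occur where both diagonal entries positive: (-2, 4). Count: 1.

1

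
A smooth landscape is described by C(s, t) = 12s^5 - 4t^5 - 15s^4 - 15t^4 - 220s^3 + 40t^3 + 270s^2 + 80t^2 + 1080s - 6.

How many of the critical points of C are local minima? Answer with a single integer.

4

C separates as a function of s plus a function of t, so ∇C=0 decouples.
∂C/∂s = 60(s - 3)(s - 2)(s + 1)(s + 3) = 0 at s ∈ {-3, -1, 2, 3}; ∂C/∂t = -20t(t - 2)(t + 1)(t + 4) = 0 at t ∈ {-4, -1, 0, 2}.
The Hessian is diagonal: diag(C_ss, C_tt). Second derivatives: C_ss(-3)=-3600, C_ss(-1)=1440, C_ss(2)=-900, C_ss(3)=1440; C_tt(-4)=1440, C_tt(-1)=-180, C_tt(0)=160, C_tt(2)=-720.
Local minima occur where both diagonal entries positive: (-1, -4), (-1, 0), (3, -4), (3, 0). Count: 4.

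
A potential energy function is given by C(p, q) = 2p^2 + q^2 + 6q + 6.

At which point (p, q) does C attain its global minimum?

C(p,q) separates as A(p) + B(q) + 6, so its minimum is min A + min B + 6.
A'(p) = 4p vanishes at p ∈ {0}; B'(q) = 2q + 6 vanishes at q ∈ {-3}.
Local minima of A (where A''>0): A(0)=0. Local minima of B: B(-3)=-9.
So the global minimum of C is A(0) + B(-3) + 6 = 0 − 9 + 6 = -3, attained at (0, -3).

(0, -3)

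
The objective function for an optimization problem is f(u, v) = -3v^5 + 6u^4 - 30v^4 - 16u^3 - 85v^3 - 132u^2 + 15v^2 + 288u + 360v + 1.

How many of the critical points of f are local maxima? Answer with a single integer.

f separates as a function of u plus a function of v, so ∇f=0 decouples.
∂f/∂u = 24(u - 4)(u - 1)(u + 3) = 0 at u ∈ {-3, 1, 4}; ∂f/∂v = -15(v - 1)(v + 2)(v + 3)(v + 4) = 0 at v ∈ {-4, -3, -2, 1}.
The Hessian is diagonal: diag(f_uu, f_vv). Second derivatives: f_uu(-3)=672, f_uu(1)=-288, f_uu(4)=504; f_vv(-4)=150, f_vv(-3)=-60, f_vv(-2)=90, f_vv(1)=-900.
Local maxima occur where both diagonal entries negative: (1, -3), (1, 1). Count: 2.

2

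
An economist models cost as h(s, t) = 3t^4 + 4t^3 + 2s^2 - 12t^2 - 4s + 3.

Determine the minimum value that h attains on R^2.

-31

h(s,t) separates as P(s) + Q(t) + 3, so its minimum is min P + min Q + 3.
P'(s) = 4s - 4 vanishes at s ∈ {1}; Q'(t) = 12t(t - 1)(t + 2) vanishes at t ∈ {-2, 0, 1}.
Local minima of P (where P''>0): P(1)=-2. Local minima of Q: Q(-2)=-32, Q(1)=-5.
So the global minimum of h is P(1) + Q(-2) + 3 = -2 − 32 + 3 = -31, attained at (1, -2).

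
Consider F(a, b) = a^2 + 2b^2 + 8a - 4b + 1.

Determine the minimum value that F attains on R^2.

F(a,b) separates as P(a) + Q(b) + 1, so its minimum is min P + min Q + 1.
P'(a) = 2a + 8 vanishes at a ∈ {-4}; Q'(b) = 4b - 4 vanishes at b ∈ {1}.
Local minima of P (where P''>0): P(-4)=-16. Local minima of Q: Q(1)=-2.
So the global minimum of F is P(-4) + Q(1) + 1 = -16 − 2 + 1 = -17, attained at (-4, 1).

-17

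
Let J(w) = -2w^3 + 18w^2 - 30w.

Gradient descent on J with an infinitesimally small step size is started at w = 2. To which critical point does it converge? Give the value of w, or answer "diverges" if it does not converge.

J'(w) = -6(w - 5)(w - 1), so J'(2) = 18.
Gradient descent moves in the -J' direction, i.e. w is decreasing.
The nearest critical point in that direction is w = 1, where J'' = 24 > 0 (a local minimum). The iterate converges there.

1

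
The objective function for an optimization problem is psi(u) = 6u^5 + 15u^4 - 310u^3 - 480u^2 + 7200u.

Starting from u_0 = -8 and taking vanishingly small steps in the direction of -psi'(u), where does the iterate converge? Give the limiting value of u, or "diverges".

psi'(u) = 30(u - 4)(u - 3)(u + 4)(u + 5), so psi'(-8) = 47520.
Gradient descent moves in the -psi' direction, i.e. u is decreasing.
There is no critical point below u=-8, and psi' keeps the same sign, so the iterate runs off to −∞.

diverges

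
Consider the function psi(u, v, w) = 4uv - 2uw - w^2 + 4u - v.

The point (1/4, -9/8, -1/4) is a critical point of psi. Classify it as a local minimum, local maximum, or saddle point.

The Hessian is constant: H = [[0, 4, -2], [4, 0, 0], [-2, 0, -2]].
Leading principal minors: Δ₁ = 0, Δ₂ = -16, Δ₃ = 32.
The minors fit neither the all-positive nor the alternating-sign pattern, so H is indefinite: a saddle point.

saddle point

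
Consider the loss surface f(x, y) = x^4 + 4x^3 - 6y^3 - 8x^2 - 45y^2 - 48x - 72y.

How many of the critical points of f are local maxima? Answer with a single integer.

f separates as a function of x plus a function of y, so ∇f=0 decouples.
∂f/∂x = 4(x - 2)(x + 2)(x + 3) = 0 at x ∈ {-3, -2, 2}; ∂f/∂y = -18(y + 1)(y + 4) = 0 at y ∈ {-4, -1}.
The Hessian is diagonal: diag(f_xx, f_yy). Second derivatives: f_xx(-3)=20, f_xx(-2)=-16, f_xx(2)=80; f_yy(-4)=54, f_yy(-1)=-54.
Local maxima occur where both diagonal entries negative: (-2, -1). Count: 1.

1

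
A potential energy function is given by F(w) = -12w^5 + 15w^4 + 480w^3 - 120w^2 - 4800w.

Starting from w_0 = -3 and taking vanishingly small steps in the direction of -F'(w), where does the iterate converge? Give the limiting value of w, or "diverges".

-4

F'(w) = -60(w - 5)(w - 2)(w + 2)(w + 4), so F'(-3) = 2400.
Gradient descent moves in the -F' direction, i.e. w is decreasing.
The nearest critical point in that direction is w = -4, where F'' = 6480 > 0 (a local minimum). The iterate converges there.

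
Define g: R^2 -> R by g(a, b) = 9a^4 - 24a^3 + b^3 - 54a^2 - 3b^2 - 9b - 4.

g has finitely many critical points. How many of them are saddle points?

3

g separates as a function of a plus a function of b, so ∇g=0 decouples.
∂g/∂a = 36a(a - 3)(a + 1) = 0 at a ∈ {-1, 0, 3}; ∂g/∂b = 3(b - 3)(b + 1) = 0 at b ∈ {-1, 3}.
The Hessian is diagonal: diag(g_aa, g_bb). Second derivatives: g_aa(-1)=144, g_aa(0)=-108, g_aa(3)=432; g_bb(-1)=-12, g_bb(3)=12.
Saddle points occur where the two diagonal entries have opposite signs: (-1, -1), (0, 3), (3, -1). Count: 3.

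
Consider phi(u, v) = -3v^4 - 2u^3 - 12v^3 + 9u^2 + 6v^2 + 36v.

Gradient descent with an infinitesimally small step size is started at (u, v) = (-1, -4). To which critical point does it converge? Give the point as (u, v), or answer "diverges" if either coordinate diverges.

diverges

phi is separable, so gradient descent decouples: u follows -∂phi/∂u, v follows -∂phi/∂v.
∂phi/∂u = -6u(u - 3); at u=-1 this is -24, so u increases.
∂phi/∂v = -12(v - 1)(v + 1)(v + 3); at v=-4 this is 180, so v decreases.
The v-coordinate has no critical point in that direction and runs off to infinity.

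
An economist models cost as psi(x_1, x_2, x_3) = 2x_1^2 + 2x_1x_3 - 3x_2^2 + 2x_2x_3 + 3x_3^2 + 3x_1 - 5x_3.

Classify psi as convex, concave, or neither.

psi is quadratic, so its Hessian is the constant matrix H = [[4, 0, 2], [0, -6, 2], [2, 2, 6]].
Leading principal minors: 4, -24, -136.
Neither pattern holds ⇒ H is indefinite ⇒ neither convex nor concave.

neither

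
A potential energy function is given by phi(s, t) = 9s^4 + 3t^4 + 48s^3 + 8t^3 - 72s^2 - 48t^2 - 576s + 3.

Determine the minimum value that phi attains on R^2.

-1421

phi(s,t) separates as P(s) + Q(t) + 3, so its minimum is min P + min Q + 3.
P'(s) = 36(s - 2)(s + 2)(s + 4) vanishes at s ∈ {-4, -2, 2}; Q'(t) = 12t(t - 2)(t + 4) vanishes at t ∈ {-4, 0, 2}.
Local minima of P (where P''>0): P(-4)=384, P(2)=-912. Local minima of Q: Q(-4)=-512, Q(2)=-80.
So the global minimum of phi is P(2) + Q(-4) + 3 = -912 − 512 + 3 = -1421, attained at (2, -4).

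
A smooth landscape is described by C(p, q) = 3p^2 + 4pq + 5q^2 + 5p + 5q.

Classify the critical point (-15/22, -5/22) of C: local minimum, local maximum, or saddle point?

The Hessian of C is constant: H = [[6, 4], [4, 10]].
det(H) = 6·10 − 4² = 44.
det(H) > 0 and tr(H) = 16 > 0, so H is positive definite and the point is a local minimum.

local minimum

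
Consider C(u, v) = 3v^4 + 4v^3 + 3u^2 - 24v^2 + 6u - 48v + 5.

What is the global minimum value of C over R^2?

C(u,v) separates as P(u) + Q(v) + 5, so its minimum is min P + min Q + 5.
P'(u) = 6u + 6 vanishes at u ∈ {-1}; Q'(v) = 12(v - 2)(v + 1)(v + 2) vanishes at v ∈ {-2, -1, 2}.
Local minima of P (where P''>0): P(-1)=-3. Local minima of Q: Q(-2)=16, Q(2)=-112.
So the global minimum of C is P(-1) + Q(2) + 5 = -3 − 112 + 5 = -110, attained at (-1, 2).

-110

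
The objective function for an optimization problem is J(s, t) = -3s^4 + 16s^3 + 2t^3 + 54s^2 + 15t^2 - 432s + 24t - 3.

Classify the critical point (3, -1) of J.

local minimum

The mixed partial ∂²J/∂s∂t is 0, so the Hessian at any point is diag(J_ss, J_tt) = diag(12(-3s^2 + 8s + 9), 6(2t + 5)).
At (3, -1): H = diag(72, 18).
Both eigenvalues are positive, so H is positive definite: a local minimum.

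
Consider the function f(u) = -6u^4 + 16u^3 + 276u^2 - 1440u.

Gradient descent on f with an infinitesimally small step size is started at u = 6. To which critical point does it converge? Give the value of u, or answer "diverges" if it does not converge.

f'(u) = -24(u - 4)(u - 3)(u + 5), so f'(6) = -1584.
Gradient descent moves in the -f' direction, i.e. u is increasing.
There is no critical point above u=6, and f' keeps the same sign, so the iterate runs off to +∞.

diverges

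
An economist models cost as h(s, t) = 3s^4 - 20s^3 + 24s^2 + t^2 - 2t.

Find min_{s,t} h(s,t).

h(s,t) separates as P(s) + Q(t), so its minimum is min P + min Q.
P'(s) = 12s(s - 4)(s - 1) vanishes at s ∈ {0, 1, 4}; Q'(t) = 2(t - 1) vanishes at t ∈ {1}.
Local minima of P (where P''>0): P(0)=0, P(4)=-128. Local minima of Q: Q(1)=-1.
So the global minimum of h is P(4) + Q(1) = -128 − 1 = -129, attained at (4, 1).

-129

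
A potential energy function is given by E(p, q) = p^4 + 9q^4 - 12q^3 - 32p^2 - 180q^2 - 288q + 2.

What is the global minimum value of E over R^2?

E(p,q) separates as A(p) + B(q) + 2, so its minimum is min A + min B + 2.
A'(p) = 4p(p - 4)(p + 4) vanishes at p ∈ {-4, 0, 4}; B'(q) = 36(q - 4)(q + 1)(q + 2) vanishes at q ∈ {-2, -1, 4}.
Local minima of A (where A''>0): A(-4)=-256, A(4)=-256. Local minima of B: B(-2)=96, B(4)=-2496.
So the global minimum of E is A(-4) + B(4) + 2 = -256 − 2496 + 2 = -2750, attained at (-4, 4).

-2750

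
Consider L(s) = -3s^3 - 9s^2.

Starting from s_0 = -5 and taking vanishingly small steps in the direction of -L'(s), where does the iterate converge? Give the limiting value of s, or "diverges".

L'(s) = -9s(s + 2), so L'(-5) = -135.
Gradient descent moves in the -L' direction, i.e. s is increasing.
The nearest critical point in that direction is s = -2, where L'' = 18 > 0 (a local minimum). The iterate converges there.

-2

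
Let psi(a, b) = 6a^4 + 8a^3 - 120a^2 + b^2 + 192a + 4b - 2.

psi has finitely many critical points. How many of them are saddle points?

psi separates as a function of a plus a function of b, so ∇psi=0 decouples.
∂psi/∂a = 24(a - 2)(a - 1)(a + 4) = 0 at a ∈ {-4, 1, 2}; ∂psi/∂b = 2(b + 2) = 0 at b ∈ {-2}.
The Hessian is diagonal: diag(psi_aa, psi_bb). Second derivatives: psi_aa(-4)=720, psi_aa(1)=-120, psi_aa(2)=144; psi_bb(-2)=2.
Saddle points occur where the two diagonal entries have opposite signs: (1, -2). Count: 1.

1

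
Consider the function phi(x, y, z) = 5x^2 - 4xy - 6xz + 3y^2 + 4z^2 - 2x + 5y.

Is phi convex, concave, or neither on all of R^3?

convex

phi is quadratic, so its Hessian is the constant matrix H = [[10, -4, -6], [-4, 6, 0], [-6, 0, 8]].
Leading principal minors: 10, 44, 136.
All positive ⇒ H ≻ 0 ⇒ convex.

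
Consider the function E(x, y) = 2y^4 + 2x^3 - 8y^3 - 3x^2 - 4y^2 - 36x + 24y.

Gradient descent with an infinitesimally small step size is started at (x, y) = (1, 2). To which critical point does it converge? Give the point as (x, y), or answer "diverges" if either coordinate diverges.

(3, 3)

E is separable, so gradient descent decouples: x follows -∂E/∂x, y follows -∂E/∂y.
∂E/∂x = 6(x - 3)(x + 2); at x=1 this is -36, so x increases.
∂E/∂y = 8(y - 3)(y - 1)(y + 1); at y=2 this is -24, so y increases.
x converges to its nearest critical value 3 (a local min of the x-part); y converges to 3. The iterate converges to (3, 3).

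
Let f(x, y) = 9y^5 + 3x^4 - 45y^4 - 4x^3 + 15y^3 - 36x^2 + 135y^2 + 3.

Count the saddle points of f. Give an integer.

6

f separates as a function of x plus a function of y, so ∇f=0 decouples.
∂f/∂x = 12x(x - 3)(x + 2) = 0 at x ∈ {-2, 0, 3}; ∂f/∂y = 45y(y - 3)(y - 2)(y + 1) = 0 at y ∈ {-1, 0, 2, 3}.
The Hessian is diagonal: diag(f_xx, f_yy). Second derivatives: f_xx(-2)=120, f_xx(0)=-72, f_xx(3)=180; f_yy(-1)=-540, f_yy(0)=270, f_yy(2)=-270, f_yy(3)=540.
Saddle points occur where the two diagonal entries have opposite signs: (-2, -1), (-2, 2), (0, 0), (0, 3), (3, -1), (3, 2). Count: 6.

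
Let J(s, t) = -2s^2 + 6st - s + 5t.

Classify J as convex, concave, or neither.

J is quadratic, so its Hessian is the constant matrix H = [[-4, 6], [6, 0]].
det(H) = -36, tr(H) = -4.
det(H) < 0, so H is indefinite: neither convex nor concave.

neither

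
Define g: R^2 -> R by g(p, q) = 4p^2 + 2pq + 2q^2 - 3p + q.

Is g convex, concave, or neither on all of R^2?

g is quadratic, so its Hessian is the constant matrix H = [[8, 2], [2, 4]].
det(H) = 28, tr(H) = 12.
det(H) > 0 and tr(H) > 0, so H is positive definite everywhere: convex.

convex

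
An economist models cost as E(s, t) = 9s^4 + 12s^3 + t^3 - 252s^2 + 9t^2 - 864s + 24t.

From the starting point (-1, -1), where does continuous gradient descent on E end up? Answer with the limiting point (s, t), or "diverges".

(4, -2)

E is separable, so gradient descent decouples: s follows -∂E/∂s, t follows -∂E/∂t.
∂E/∂s = 36(s - 4)(s + 2)(s + 3); at s=-1 this is -360, so s increases.
∂E/∂t = 3(t + 2)(t + 4); at t=-1 this is 9, so t decreases.
s converges to its nearest critical value 4 (a local min of the s-part); t converges to -2. The iterate converges to (4, -2).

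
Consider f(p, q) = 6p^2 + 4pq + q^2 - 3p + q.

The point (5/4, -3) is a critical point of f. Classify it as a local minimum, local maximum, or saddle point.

The Hessian of f is constant: H = [[12, 4], [4, 2]].
det(H) = 12·2 − 4² = 8.
det(H) > 0 and tr(H) = 14 > 0, so H is positive definite and the point is a local minimum.

local minimum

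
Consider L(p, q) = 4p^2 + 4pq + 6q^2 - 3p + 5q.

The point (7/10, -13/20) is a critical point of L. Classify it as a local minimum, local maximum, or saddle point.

The Hessian of L is constant: H = [[8, 4], [4, 12]].
det(H) = 8·12 − 4² = 80.
det(H) > 0 and tr(H) = 20 > 0, so H is positive definite and the point is a local minimum.

local minimum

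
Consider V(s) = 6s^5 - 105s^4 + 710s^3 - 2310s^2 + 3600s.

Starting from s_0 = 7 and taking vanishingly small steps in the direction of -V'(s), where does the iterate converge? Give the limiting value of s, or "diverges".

V'(s) = 30(s - 5)(s - 4)(s - 3)(s - 2), so V'(7) = 3600.
Gradient descent moves in the -V' direction, i.e. s is decreasing.
The nearest critical point in that direction is s = 5, where V'' = 180 > 0 (a local minimum). The iterate converges there.

5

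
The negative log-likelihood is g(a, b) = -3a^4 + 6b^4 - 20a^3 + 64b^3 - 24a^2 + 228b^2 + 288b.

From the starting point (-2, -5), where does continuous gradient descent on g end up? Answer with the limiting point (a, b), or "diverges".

g is separable, so gradient descent decouples: a follows -∂g/∂a, b follows -∂g/∂b.
∂g/∂a = -12a(a + 1)(a + 4); at a=-2 this is -48, so a increases.
∂g/∂b = 24(b + 1)(b + 3)(b + 4); at b=-5 this is -192, so b increases.
a converges to its nearest critical value -1 (a local min of the a-part); b converges to -4. The iterate converges to (-1, -4).

(-1, -4)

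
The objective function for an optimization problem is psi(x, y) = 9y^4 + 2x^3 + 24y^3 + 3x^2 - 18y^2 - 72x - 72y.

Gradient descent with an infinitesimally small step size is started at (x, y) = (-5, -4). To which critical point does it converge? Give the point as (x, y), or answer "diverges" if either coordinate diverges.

psi is separable, so gradient descent decouples: x follows -∂psi/∂x, y follows -∂psi/∂y.
∂psi/∂x = 6(x - 3)(x + 4); at x=-5 this is 48, so x decreases.
∂psi/∂y = 36(y - 1)(y + 1)(y + 2); at y=-4 this is -1080, so y increases.
The x-coordinate has no critical point in that direction and runs off to infinity.

diverges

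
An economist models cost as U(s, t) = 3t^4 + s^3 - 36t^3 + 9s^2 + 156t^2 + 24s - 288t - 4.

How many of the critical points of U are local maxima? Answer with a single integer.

U separates as a function of s plus a function of t, so ∇U=0 decouples.
∂U/∂s = 3(s + 2)(s + 4) = 0 at s ∈ {-4, -2}; ∂U/∂t = 12(t - 4)(t - 3)(t - 2) = 0 at t ∈ {2, 3, 4}.
The Hessian is diagonal: diag(U_ss, U_tt). Second derivatives: U_ss(-4)=-6, U_ss(-2)=6; U_tt(2)=24, U_tt(3)=-12, U_tt(4)=24.
Local maxima occur where both diagonal entries negative: (-4, 3). Count: 1.

1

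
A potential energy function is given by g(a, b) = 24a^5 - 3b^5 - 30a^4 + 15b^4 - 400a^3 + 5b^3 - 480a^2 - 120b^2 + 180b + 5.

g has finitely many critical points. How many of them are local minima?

g separates as a function of a plus a function of b, so ∇g=0 decouples.
∂g/∂a = 120a(a - 4)(a + 1)(a + 2) = 0 at a ∈ {-2, -1, 0, 4}; ∂g/∂b = -15(b - 3)(b - 2)(b - 1)(b + 2) = 0 at b ∈ {-2, 1, 2, 3}.
The Hessian is diagonal: diag(g_aa, g_bb). Second derivatives: g_aa(-2)=-1440, g_aa(-1)=600, g_aa(0)=-960, g_aa(4)=14400; g_bb(-2)=900, g_bb(1)=-90, g_bb(2)=60, g_bb(3)=-150.
Local minima occur where both diagonal entries positive: (-1, -2), (-1, 2), (4, -2), (4, 2). Count: 4.

4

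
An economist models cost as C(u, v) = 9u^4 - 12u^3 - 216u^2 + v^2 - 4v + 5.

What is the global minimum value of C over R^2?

-1919

C(u,v) separates as P(u) + Q(v) + 5, so its minimum is min P + min Q + 5.
P'(u) = 36u(u - 4)(u + 3) vanishes at u ∈ {-3, 0, 4}; Q'(v) = 2v - 4 vanishes at v ∈ {2}.
Local minima of P (where P''>0): P(-3)=-891, P(4)=-1920. Local minima of Q: Q(2)=-4.
So the global minimum of C is P(4) + Q(2) + 5 = -1920 − 4 + 5 = -1919, attained at (4, 2).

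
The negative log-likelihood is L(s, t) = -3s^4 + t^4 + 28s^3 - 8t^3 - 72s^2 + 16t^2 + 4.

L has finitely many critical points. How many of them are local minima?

L separates as a function of s plus a function of t, so ∇L=0 decouples.
∂L/∂s = -12s(s - 4)(s - 3) = 0 at s ∈ {0, 3, 4}; ∂L/∂t = 4t(t - 4)(t - 2) = 0 at t ∈ {0, 2, 4}.
The Hessian is diagonal: diag(L_ss, L_tt). Second derivatives: L_ss(0)=-144, L_ss(3)=36, L_ss(4)=-48; L_tt(0)=32, L_tt(2)=-16, L_tt(4)=32.
Local minima occur where both diagonal entries positive: (3, 0), (3, 4). Count: 2.

2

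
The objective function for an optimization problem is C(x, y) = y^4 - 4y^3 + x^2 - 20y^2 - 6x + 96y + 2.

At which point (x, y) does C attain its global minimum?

C(x,y) separates as P(x) + Q(y) + 2, so its minimum is min P + min Q + 2.
P'(x) = 2x - 6 vanishes at x ∈ {3}; Q'(y) = 4(y - 4)(y - 2)(y + 3) vanishes at y ∈ {-3, 2, 4}.
Local minima of P (where P''>0): P(3)=-9. Local minima of Q: Q(-3)=-279, Q(4)=64.
So the global minimum of C is P(3) + Q(-3) + 2 = -9 − 279 + 2 = -286, attained at (3, -3).

(3, -3)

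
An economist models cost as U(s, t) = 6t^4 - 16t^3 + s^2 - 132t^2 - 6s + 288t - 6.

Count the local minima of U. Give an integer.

2

U separates as a function of s plus a function of t, so ∇U=0 decouples.
∂U/∂s = 2(s - 3) = 0 at s ∈ {3}; ∂U/∂t = 24(t - 4)(t - 1)(t + 3) = 0 at t ∈ {-3, 1, 4}.
The Hessian is diagonal: diag(U_ss, U_tt). Second derivatives: U_ss(3)=2; U_tt(-3)=672, U_tt(1)=-288, U_tt(4)=504.
Local minima occur where both diagonal entries positive: (3, -3), (3, 4). Count: 2.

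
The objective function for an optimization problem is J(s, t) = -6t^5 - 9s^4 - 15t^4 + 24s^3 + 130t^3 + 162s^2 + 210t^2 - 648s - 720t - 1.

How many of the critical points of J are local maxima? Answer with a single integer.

J separates as a function of s plus a function of t, so ∇J=0 decouples.
∂J/∂s = -36(s - 3)(s - 2)(s + 3) = 0 at s ∈ {-3, 2, 3}; ∂J/∂t = -30(t - 3)(t - 1)(t + 2)(t + 4) = 0 at t ∈ {-4, -2, 1, 3}.
The Hessian is diagonal: diag(J_ss, J_tt). Second derivatives: J_ss(-3)=-1080, J_ss(2)=180, J_ss(3)=-216; J_tt(-4)=2100, J_tt(-2)=-900, J_tt(1)=900, J_tt(3)=-2100.
Local maxima occur where both diagonal entries negative: (-3, -2), (-3, 3), (3, -2), (3, 3). Count: 4.

4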